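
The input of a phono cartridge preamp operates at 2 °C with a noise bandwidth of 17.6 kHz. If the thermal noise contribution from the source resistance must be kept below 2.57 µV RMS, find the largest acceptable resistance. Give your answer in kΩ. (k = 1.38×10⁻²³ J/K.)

T = 2 °C + 273.15 = 275.15 K
Johnson–Nyquist: V_n = √(4kTRB) ⇒ R = V_n² / (4kTB)
4kTB = 4 × 1.38×10⁻²³ × 275.15 × 1.76×10⁴ = 2.67×10⁻¹⁶
R = (2.57×10⁻⁶)² / 2.67×10⁻¹⁶ = 2.47×10⁴ Ω = 24.7 kΩ

24.7 kΩ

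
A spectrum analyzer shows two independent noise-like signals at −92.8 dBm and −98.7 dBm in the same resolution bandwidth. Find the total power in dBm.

Convert to linear, add, convert back:
P₁ = 5.25×10⁻¹³ W, P₂ = 1.35×10⁻¹³ W
P_tot = 6.60×10⁻¹³ W → 10 log₁₀(P_tot / 10⁻³) = −91.8 dBm

−91.8 dBm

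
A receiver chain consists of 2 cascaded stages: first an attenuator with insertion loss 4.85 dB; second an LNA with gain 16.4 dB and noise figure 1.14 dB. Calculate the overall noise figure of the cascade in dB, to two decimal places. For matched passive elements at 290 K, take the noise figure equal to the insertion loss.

Convert to linear (a loss of L dB is a gain of −L dB): F_i = 10^(NF_i/10), G_i = 10^(G_i,dB/10)
  Stage 1: F_1 = 10^(4.85/10) = 3.055, G_1 = 10^(−4.85/10) = 0.3273
  Stage 2: F_2 = 10^(1.14/10) = 1.300, G_2 = 10^(16.4/10) = 43.65
Friis cascade:
  F = 3.055 + (1.300 − 1)/0.3273 = 3.972
NF = 10 log₁₀(3.972) = 5.99 dB

5.99 dB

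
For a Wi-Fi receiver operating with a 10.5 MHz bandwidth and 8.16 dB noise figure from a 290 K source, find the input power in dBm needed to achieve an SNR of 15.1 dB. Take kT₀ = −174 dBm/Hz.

−80.5 dBm

Sensitivity = −174 + 10 log₁₀(B) + NF + SNR_min
= −174 + 70.21 + 8.16 + 15.1
= −80.53 dBm → −80.5 dBm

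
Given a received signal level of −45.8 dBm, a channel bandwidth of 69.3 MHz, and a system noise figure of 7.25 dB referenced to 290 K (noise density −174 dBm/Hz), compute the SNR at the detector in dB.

Noise floor: N = −174 + 10 log₁₀(B) + NF
10 log₁₀(6.93×10⁷) = 78.41 dB
N = −174 + 78.41 + 7.25 = −88.34 dBm
SNR = P_sig − N = −45.8 − (−88.34) = 42.54 dB → 42.5 dB

42.5 dB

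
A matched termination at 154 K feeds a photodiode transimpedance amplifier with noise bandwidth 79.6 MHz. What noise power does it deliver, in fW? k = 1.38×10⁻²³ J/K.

P_n = kTB = 1.38×10⁻²³ × 154 × 7.96×10⁷ = 1.69×10⁻¹³ W = 169 fW

169 fW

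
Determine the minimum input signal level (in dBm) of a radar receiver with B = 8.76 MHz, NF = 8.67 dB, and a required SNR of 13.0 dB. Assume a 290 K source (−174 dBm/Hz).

−82.9 dBm

Sensitivity = −174 + 10 log₁₀(B) + NF + SNR_min
= −174 + 69.43 + 8.67 + 13.0
= −82.90 dBm → −82.9 dBm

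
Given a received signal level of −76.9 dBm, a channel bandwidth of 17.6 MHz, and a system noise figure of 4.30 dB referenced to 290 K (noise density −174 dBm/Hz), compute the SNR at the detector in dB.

20.3 dB

Noise floor: N = −174 + 10 log₁₀(B) + NF
10 log₁₀(1.76×10⁷) = 72.46 dB
N = −174 + 72.46 + 4.30 = −97.24 dBm
SNR = P_sig − N = −76.9 − (−97.24) = 20.34 dB → 20.3 dB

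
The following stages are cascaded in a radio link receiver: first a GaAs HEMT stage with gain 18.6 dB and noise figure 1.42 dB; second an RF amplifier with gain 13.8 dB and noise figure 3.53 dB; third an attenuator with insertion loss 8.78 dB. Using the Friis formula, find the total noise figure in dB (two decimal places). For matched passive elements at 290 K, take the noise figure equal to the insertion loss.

1.49 dB

Convert to linear (a loss of L dB is a gain of −L dB): F_i = 10^(NF_i/10), G_i = 10^(G_i,dB/10)
  Stage 1: F_1 = 10^(1.42/10) = 1.387, G_1 = 10^(18.6/10) = 72.44
  Stage 2: F_2 = 10^(3.53/10) = 2.254, G_2 = 10^(13.8/10) = 23.99
  Stage 3: F_3 = 10^(8.78/10) = 7.551, G_3 = 10^(−8.78/10) = 0.1324
Friis cascade:
  F = 1.387 + (2.254 − 1)/72.44 + (7.551 − 1)/1738 = 1.408
NF = 10 log₁₀(1.408) = 1.49 dB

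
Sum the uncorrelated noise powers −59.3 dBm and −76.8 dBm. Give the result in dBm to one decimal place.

−59.2 dBm

Convert to linear, add, convert back:
P₁ = 1.17×10⁻⁹ W, P₂ = 2.09×10⁻¹¹ W
P_tot = 1.20×10⁻⁹ W → 10 log₁₀(P_tot / 10⁻³) = −59.2 dBm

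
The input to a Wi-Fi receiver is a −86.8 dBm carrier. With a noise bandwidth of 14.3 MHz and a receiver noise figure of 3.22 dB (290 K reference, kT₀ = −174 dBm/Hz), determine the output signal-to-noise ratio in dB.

Noise floor: N = −174 + 10 log₁₀(B) + NF
10 log₁₀(1.43×10⁷) = 71.55 dB
N = −174 + 71.55 + 3.22 = −99.23 dBm
SNR = P_sig − N = −86.8 − (−99.23) = 12.43 dB → 12.4 dB

12.4 dB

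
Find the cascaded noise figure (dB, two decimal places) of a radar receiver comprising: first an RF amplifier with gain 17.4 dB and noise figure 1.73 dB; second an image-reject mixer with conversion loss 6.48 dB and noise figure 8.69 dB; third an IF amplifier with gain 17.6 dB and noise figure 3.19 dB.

2.29 dB

Convert to linear (a loss of L dB is a gain of −L dB): F_i = 10^(NF_i/10), G_i = 10^(G_i,dB/10)
  Stage 1: F_1 = 10^(1.73/10) = 1.489, G_1 = 10^(17.4/10) = 54.95
  Stage 2: F_2 = 10^(8.69/10) = 7.396, G_2 = 10^(−6.48/10) = 0.2249
  Stage 3: F_3 = 10^(3.19/10) = 2.084, G_3 = 10^(17.6/10) = 57.54
Friis cascade:
  F = 1.489 + (7.396 − 1)/54.95 + (2.084 − 1)/12.36 = 1.693
NF = 10 log₁₀(1.693) = 2.29 dB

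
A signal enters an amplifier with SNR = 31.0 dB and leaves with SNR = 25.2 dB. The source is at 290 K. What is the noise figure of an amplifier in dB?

NF (dB) = SNR_in(dB) − SNR_out(dB) when the source is at T₀
NF = 31.0 − 25.2 = 5.8 dB

5.8 dB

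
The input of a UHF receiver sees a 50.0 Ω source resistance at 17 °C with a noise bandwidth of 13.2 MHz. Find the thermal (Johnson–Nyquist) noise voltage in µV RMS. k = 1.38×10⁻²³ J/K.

3.25 µV

T = 17 °C + 273.15 = 290.15 K
V_n = √(4kTRB)
4kTRB = 4 × 1.38×10⁻²³ × 290.15 × 5.00×10¹ × 1.32×10⁷ = 1.06×10⁻¹¹ V²
V_n = √(1.06×10⁻¹¹) = 3.25×10⁻⁶ V = 3.25 µV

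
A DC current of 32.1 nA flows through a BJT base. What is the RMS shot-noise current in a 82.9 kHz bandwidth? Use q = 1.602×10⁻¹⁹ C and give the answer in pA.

29.2 pA

I_n = √(2qI·B)
2qI·B = 2 × 1.602×10⁻¹⁹ × 3.21×10⁻⁸ × 8.29×10⁴ = 8.53×10⁻²² A²
I_n = √(8.53×10⁻²²) = 2.92×10⁻¹¹ A = 29.2 pA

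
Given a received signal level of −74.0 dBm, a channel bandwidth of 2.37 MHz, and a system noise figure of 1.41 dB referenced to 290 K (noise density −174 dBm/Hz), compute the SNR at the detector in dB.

Noise floor: N = −174 + 10 log₁₀(B) + NF
10 log₁₀(2.37×10⁶) = 63.75 dB
N = −174 + 63.75 + 1.41 = −108.84 dBm
SNR = P_sig − N = −74.0 − (−108.84) = 34.84 dB → 34.8 dB

34.8 dB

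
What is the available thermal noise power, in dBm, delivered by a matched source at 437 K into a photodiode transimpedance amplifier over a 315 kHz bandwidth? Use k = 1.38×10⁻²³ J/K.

−117.2 dBm

P_n = kTB = 1.38×10⁻²³ × 437 × 3.15×10⁵ = 1.90×10⁻¹⁵ W
In dBm: 10 log₁₀(1.90×10⁻¹⁵ / 10⁻³) = −117.2 dBm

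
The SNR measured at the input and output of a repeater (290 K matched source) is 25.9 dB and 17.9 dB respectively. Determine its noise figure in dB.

8.0 dB

NF (dB) = SNR_in(dB) − SNR_out(dB) when the source is at T₀
NF = 25.9 − 17.9 = 8.0 dB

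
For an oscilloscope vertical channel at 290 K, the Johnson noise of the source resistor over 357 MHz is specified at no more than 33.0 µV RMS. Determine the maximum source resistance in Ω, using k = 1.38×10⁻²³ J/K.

Johnson–Nyquist: V_n = √(4kTRB) ⇒ R = V_n² / (4kTB)
4kTB = 4 × 1.38×10⁻²³ × 290 × 3.57×10⁸ = 5.71×10⁻¹²
R = (3.30×10⁻⁵)² / 5.71×10⁻¹² = 1.91×10² Ω = 191 Ω

191 Ω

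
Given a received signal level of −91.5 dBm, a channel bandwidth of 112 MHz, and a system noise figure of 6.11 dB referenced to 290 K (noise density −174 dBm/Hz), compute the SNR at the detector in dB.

Noise floor: N = −174 + 10 log₁₀(B) + NF
10 log₁₀(1.12×10⁸) = 80.49 dB
N = −174 + 80.49 + 6.11 = −87.40 dBm
SNR = P_sig − N = −91.5 − (−87.40) = −4.10 dB → −4.1 dB

−4.1 dB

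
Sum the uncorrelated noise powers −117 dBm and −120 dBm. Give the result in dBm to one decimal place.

Convert to linear, add, convert back:
P₁ = 2.00×10⁻¹⁵ W, P₂ = 1.00×10⁻¹⁵ W
P_tot = 3.00×10⁻¹⁵ W → 10 log₁₀(P_tot / 10⁻³) = −115.2 dBm

−115.2 dBm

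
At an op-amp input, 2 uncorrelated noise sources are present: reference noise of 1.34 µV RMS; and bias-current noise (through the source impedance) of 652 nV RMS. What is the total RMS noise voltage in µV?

1.49 µV

Uncorrelated sources add in power (mean-square): V_tot = √(ΣV_i²)
V_tot = √[(1.34×10⁻⁶)² + (6.52×10⁻⁷)²] = 1.49×10⁻⁶ V = 1.49 µV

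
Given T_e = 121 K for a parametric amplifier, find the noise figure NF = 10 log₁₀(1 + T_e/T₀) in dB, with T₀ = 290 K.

F = 1 + T_e/T₀ = 1 + 121/290 = 1.41724
NF = 10 log₁₀(1.41724) = 1.51 dB

1.51 dB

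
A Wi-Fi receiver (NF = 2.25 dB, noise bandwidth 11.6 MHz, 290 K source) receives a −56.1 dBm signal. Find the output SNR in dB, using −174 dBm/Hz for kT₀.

Noise floor: N = −174 + 10 log₁₀(B) + NF
10 log₁₀(1.16×10⁷) = 70.64 dB
N = −174 + 70.64 + 2.25 = −101.11 dBm
SNR = P_sig − N = −56.1 − (−101.11) = 45.01 dB → 45.0 dB

45.0 dB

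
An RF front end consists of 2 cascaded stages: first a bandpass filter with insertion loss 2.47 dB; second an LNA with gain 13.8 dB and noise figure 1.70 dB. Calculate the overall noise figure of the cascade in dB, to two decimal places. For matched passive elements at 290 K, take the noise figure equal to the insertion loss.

4.17 dB

Convert to linear (a loss of L dB is a gain of −L dB): F_i = 10^(NF_i/10), G_i = 10^(G_i,dB/10)
  Stage 1: F_1 = 10^(2.47/10) = 1.766, G_1 = 10^(−2.47/10) = 0.5662
  Stage 2: F_2 = 10^(1.70/10) = 1.479, G_2 = 10^(13.8/10) = 23.99
Friis cascade:
  F = 1.766 + (1.479 − 1)/0.5662 = 2.612
NF = 10 log₁₀(2.612) = 4.17 dB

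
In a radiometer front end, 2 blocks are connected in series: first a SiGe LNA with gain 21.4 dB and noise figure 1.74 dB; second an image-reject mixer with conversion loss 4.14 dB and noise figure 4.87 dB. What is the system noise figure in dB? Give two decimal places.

1.78 dB

Convert to linear (a loss of L dB is a gain of −L dB): F_i = 10^(NF_i/10), G_i = 10^(G_i,dB/10)
  Stage 1: F_1 = 10^(1.74/10) = 1.493, G_1 = 10^(21.4/10) = 138.0
  Stage 2: F_2 = 10^(4.87/10) = 3.069, G_2 = 10^(−4.14/10) = 0.3855
Friis cascade:
  F = 1.493 + (3.069 − 1)/138.0 = 1.508
NF = 10 log₁₀(1.508) = 1.78 dB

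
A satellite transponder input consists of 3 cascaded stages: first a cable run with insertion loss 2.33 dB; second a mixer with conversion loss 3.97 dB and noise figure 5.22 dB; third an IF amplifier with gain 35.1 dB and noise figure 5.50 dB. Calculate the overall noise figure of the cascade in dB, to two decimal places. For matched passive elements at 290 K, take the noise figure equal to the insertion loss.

Convert to linear (a loss of L dB is a gain of −L dB): F_i = 10^(NF_i/10), G_i = 10^(G_i,dB/10)
  Stage 1: F_1 = 10^(2.33/10) = 1.710, G_1 = 10^(−2.33/10) = 0.5848
  Stage 2: F_2 = 10^(5.22/10) = 3.327, G_2 = 10^(−3.97/10) = 0.4009
  Stage 3: F_3 = 10^(5.50/10) = 3.548, G_3 = 10^(35.1/10) = 3236
Friis cascade:
  F = 1.710 + (3.327 − 1)/0.5848 + (3.548 − 1)/0.2344 = 16.56
NF = 10 log₁₀(16.56) = 12.19 dB

12.19 dB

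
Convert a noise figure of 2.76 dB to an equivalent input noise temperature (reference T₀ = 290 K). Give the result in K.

258 K

F = 10^(2.76/10) = 1.88799
T_e = (F − 1)·T₀ = (1.88799 − 1) × 290 = 258 K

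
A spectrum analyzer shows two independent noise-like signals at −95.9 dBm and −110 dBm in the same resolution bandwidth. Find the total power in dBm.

Convert to linear, add, convert back:
P₁ = 2.57×10⁻¹³ W, P₂ = 1.00×10⁻¹⁴ W
P_tot = 2.67×10⁻¹³ W → 10 log₁₀(P_tot / 10⁻³) = −95.7 dBm

−95.7 dBm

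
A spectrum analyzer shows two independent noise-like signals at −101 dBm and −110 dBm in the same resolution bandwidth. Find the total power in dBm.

Convert to linear, add, convert back:
P₁ = 7.94×10⁻¹⁴ W, P₂ = 1.00×10⁻¹⁴ W
P_tot = 8.94×10⁻¹⁴ W → 10 log₁₀(P_tot / 10⁻³) = −100.5 dBm

−100.5 dBm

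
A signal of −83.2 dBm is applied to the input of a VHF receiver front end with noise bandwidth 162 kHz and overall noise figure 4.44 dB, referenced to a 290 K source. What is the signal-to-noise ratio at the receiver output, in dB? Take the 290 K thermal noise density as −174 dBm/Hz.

Noise floor: N = −174 + 10 log₁₀(B) + NF
10 log₁₀(1.62×10⁵) = 52.1 dB
N = −174 + 52.1 + 4.44 = −117.46 dBm
SNR = P_sig − N = −83.2 − (−117.46) = 34.26 dB → 34.3 dB

34.3 dB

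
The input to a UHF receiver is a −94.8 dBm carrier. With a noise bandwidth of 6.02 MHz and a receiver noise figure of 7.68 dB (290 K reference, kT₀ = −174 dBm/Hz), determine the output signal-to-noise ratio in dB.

3.7 dB

Noise floor: N = −174 + 10 log₁₀(B) + NF
10 log₁₀(6.02×10⁶) = 67.8 dB
N = −174 + 67.8 + 7.68 = −98.52 dBm
SNR = P_sig − N = −94.8 − (−98.52) = 3.72 dB → 3.7 dB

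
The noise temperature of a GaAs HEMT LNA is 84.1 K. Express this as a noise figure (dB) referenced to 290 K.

F = 1 + T_e/T₀ = 1 + 84.1/290 = 1.29
NF = 10 log₁₀(1.29) = 1.11 dB

1.11 dB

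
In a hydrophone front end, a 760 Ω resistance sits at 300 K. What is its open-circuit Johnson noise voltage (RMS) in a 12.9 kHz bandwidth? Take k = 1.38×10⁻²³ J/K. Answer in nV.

V_n = √(4kTRB)
4kTRB = 4 × 1.38×10⁻²³ × 300 × 7.60×10² × 1.29×10⁴ = 1.62×10⁻¹³ V²
V_n = √(1.62×10⁻¹³) = 4.03×10⁻⁷ V = 403 nV

403 nV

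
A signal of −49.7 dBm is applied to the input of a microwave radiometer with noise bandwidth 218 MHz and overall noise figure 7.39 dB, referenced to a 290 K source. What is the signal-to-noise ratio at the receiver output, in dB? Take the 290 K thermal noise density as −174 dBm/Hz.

33.5 dB

Noise floor: N = −174 + 10 log₁₀(B) + NF
10 log₁₀(2.18×10⁸) = 83.38 dB
N = −174 + 83.38 + 7.39 = −83.23 dBm
SNR = P_sig − N = −49.7 − (−83.23) = 33.53 dB → 33.5 dB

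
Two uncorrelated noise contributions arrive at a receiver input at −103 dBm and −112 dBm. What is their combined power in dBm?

Convert to linear, add, convert back:
P₁ = 5.01×10⁻¹⁴ W, P₂ = 6.31×10⁻¹⁵ W
P_tot = 5.64×10⁻¹⁴ W → 10 log₁₀(P_tot / 10⁻³) = −102.5 dBm

−102.5 dBm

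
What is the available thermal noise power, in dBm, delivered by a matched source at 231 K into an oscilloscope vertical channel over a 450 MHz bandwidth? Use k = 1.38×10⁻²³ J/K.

−88.4 dBm

P_n = kTB = 1.38×10⁻²³ × 231 × 4.50×10⁸ = 1.43×10⁻¹² W
In dBm: 10 log₁₀(1.43×10⁻¹² / 10⁻³) = −88.4 dBm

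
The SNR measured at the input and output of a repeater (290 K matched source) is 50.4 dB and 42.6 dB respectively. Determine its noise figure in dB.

7.8 dB

NF (dB) = SNR_in(dB) − SNR_out(dB) when the source is at T₀
NF = 50.4 − 42.6 = 7.8 dB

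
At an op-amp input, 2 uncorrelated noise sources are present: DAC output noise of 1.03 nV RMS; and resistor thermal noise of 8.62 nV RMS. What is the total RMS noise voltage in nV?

Uncorrelated sources add in power (mean-square): V_tot = √(ΣV_i²)
V_tot = √[(1.03×10⁻⁹)² + (8.62×10⁻⁹)²] = 8.68×10⁻⁹ V = 8.68 nV

8.68 nV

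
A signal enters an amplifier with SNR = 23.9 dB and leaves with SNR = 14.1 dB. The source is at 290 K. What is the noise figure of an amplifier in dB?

9.8 dB

NF (dB) = SNR_in(dB) − SNR_out(dB) when the source is at T₀
NF = 23.9 − 14.1 = 9.8 dB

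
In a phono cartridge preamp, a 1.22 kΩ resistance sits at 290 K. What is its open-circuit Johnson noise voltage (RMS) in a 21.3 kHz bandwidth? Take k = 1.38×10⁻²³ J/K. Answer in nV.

645 nV

V_n = √(4kTRB)
4kTRB = 4 × 1.38×10⁻²³ × 290 × 1.22×10³ × 2.13×10⁴ = 4.16×10⁻¹³ V²
V_n = √(4.16×10⁻¹³) = 6.45×10⁻⁷ V = 645 nV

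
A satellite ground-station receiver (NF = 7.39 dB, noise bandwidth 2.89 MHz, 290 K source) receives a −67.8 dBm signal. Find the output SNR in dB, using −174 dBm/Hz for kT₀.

34.2 dB

Noise floor: N = −174 + 10 log₁₀(B) + NF
10 log₁₀(2.89×10⁶) = 64.61 dB
N = −174 + 64.61 + 7.39 = −102.00 dBm
SNR = P_sig − N = −67.8 − (−102.00) = 34.20 dB → 34.2 dB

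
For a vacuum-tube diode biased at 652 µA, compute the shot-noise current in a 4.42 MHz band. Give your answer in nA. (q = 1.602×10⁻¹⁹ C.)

I_n = √(2qI·B)
2qI·B = 2 × 1.602×10⁻¹⁹ × 6.52×10⁻⁴ × 4.42×10⁶ = 9.23×10⁻¹⁶ A²
I_n = √(9.23×10⁻¹⁶) = 3.04×10⁻⁸ A = 30.4 nA

30.4 nA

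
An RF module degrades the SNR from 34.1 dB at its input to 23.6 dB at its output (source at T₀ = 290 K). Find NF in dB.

10.5 dB

NF (dB) = SNR_in(dB) − SNR_out(dB) when the source is at T₀
NF = 34.1 − 23.6 = 10.5 dB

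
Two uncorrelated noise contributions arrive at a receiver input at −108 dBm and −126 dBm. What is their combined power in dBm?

Convert to linear, add, convert back:
P₁ = 1.58×10⁻¹⁴ W, P₂ = 2.51×10⁻¹⁶ W
P_tot = 1.61×10⁻¹⁴ W → 10 log₁₀(P_tot / 10⁻³) = −107.9 dBm

−107.9 dBm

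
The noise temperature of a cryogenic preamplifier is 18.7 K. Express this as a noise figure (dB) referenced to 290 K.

F = 1 + T_e/T₀ = 1 + 18.7/290 = 1.06448
NF = 10 log₁₀(1.06448) = 0.271 dB

0.271 dB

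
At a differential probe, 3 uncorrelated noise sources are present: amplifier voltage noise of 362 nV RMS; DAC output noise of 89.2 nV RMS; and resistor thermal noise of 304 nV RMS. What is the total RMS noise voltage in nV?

Uncorrelated sources add in power (mean-square): V_tot = √(ΣV_i²)
V_tot = √[(3.62×10⁻⁷)² + (8.92×10⁻⁸)² + (3.04×10⁻⁷)²] = 4.81×10⁻⁷ V = 481 nV

481 nV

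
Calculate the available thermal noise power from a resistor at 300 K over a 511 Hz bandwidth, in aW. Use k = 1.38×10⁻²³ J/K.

2.12 aW

P_n = kTB = 1.38×10⁻²³ × 300 × 5.11×10² = 2.12×10⁻¹⁸ W = 2.12 aW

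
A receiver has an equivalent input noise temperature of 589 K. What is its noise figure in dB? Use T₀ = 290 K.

F = 1 + T_e/T₀ = 1 + 589/290 = 3.03103
NF = 10 log₁₀(3.03103) = 4.82 dB

4.82 dB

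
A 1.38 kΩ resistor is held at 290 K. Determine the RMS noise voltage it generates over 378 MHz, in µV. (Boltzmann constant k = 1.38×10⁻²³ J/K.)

V_n = √(4kTRB)
4kTRB = 4 × 1.38×10⁻²³ × 290 × 1.38×10³ × 3.78×10⁸ = 8.35×10⁻⁹ V²
V_n = √(8.35×10⁻⁹) = 9.14×10⁻⁵ V = 91.4 µV

91.4 µV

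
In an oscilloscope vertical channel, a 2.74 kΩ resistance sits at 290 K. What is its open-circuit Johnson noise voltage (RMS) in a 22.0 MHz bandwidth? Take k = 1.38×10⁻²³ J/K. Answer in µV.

V_n = √(4kTRB)
4kTRB = 4 × 1.38×10⁻²³ × 290 × 2.74×10³ × 2.20×10⁷ = 9.65×10⁻¹⁰ V²
V_n = √(9.65×10⁻¹⁰) = 3.11×10⁻⁵ V = 31.1 µV

31.1 µV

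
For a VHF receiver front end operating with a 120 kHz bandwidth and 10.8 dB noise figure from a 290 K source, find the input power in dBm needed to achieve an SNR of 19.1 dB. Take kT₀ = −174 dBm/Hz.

−93.3 dBm

Sensitivity = −174 + 10 log₁₀(B) + NF + SNR_min
= −174 + 50.79 + 10.8 + 19.1
= −93.31 dBm → −93.3 dBm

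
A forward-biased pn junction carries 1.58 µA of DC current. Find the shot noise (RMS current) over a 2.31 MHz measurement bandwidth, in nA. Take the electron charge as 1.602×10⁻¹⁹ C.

1.08 nA

I_n = √(2qI·B)
2qI·B = 2 × 1.602×10⁻¹⁹ × 1.58×10⁻⁶ × 2.31×10⁶ = 1.17×10⁻¹⁸ A²
I_n = √(1.17×10⁻¹⁸) = 1.08×10⁻⁹ A = 1.08 nA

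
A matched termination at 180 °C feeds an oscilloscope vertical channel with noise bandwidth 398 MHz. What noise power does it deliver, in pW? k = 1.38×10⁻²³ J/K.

2.49 pW

T = 180 °C + 273.15 = 453.15 K
P_n = kTB = 1.38×10⁻²³ × 453.15 × 3.98×10⁸ = 2.49×10⁻¹² W = 2.49 pW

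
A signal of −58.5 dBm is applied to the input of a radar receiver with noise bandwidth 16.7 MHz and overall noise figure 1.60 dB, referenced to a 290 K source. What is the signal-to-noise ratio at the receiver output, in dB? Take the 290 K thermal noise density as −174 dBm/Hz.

41.7 dB

Noise floor: N = −174 + 10 log₁₀(B) + NF
10 log₁₀(1.67×10⁷) = 72.23 dB
N = −174 + 72.23 + 1.60 = −100.17 dBm
SNR = P_sig − N = −58.5 − (−100.17) = 41.67 dB → 41.7 dB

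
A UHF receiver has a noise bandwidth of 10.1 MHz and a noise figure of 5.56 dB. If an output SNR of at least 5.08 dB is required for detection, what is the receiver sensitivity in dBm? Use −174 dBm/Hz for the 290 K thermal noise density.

−93.3 dBm

Sensitivity = −174 + 10 log₁₀(B) + NF + SNR_min
= −174 + 70.04 + 5.56 + 5.08
= −93.32 dBm → −93.3 dBm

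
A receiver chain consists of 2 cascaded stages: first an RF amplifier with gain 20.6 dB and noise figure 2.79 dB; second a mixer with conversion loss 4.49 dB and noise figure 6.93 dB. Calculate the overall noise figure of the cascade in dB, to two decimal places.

2.87 dB

Convert to linear (a loss of L dB is a gain of −L dB): F_i = 10^(NF_i/10), G_i = 10^(G_i,dB/10)
  Stage 1: F_1 = 10^(2.79/10) = 1.901, G_1 = 10^(20.6/10) = 114.8
  Stage 2: F_2 = 10^(6.93/10) = 4.932, G_2 = 10^(−4.49/10) = 0.3556
Friis cascade:
  F = 1.901 + (4.932 − 1)/114.8 = 1.935
NF = 10 log₁₀(1.935) = 2.87 dB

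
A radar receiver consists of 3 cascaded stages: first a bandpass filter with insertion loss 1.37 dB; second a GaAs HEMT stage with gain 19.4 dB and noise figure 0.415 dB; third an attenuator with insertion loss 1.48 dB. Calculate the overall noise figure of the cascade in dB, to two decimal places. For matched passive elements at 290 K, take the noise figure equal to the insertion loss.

Convert to linear (a loss of L dB is a gain of −L dB): F_i = 10^(NF_i/10), G_i = 10^(G_i,dB/10)
  Stage 1: F_1 = 10^(1.37/10) = 1.371, G_1 = 10^(−1.37/10) = 0.7295
  Stage 2: F_2 = 10^(0.415/10) = 1.100, G_2 = 10^(19.4/10) = 87.10
  Stage 3: F_3 = 10^(1.48/10) = 1.406, G_3 = 10^(−1.48/10) = 0.7112
Friis cascade:
  F = 1.371 + (1.100 − 1)/0.7295 + (1.406 − 1)/63.53 = 1.515
NF = 10 log₁₀(1.515) = 1.80 dB

1.80 dB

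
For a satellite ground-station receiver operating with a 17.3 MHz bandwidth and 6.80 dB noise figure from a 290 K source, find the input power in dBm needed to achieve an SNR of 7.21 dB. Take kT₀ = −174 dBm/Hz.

Sensitivity = −174 + 10 log₁₀(B) + NF + SNR_min
= −174 + 72.38 + 6.80 + 7.21
= −87.61 dBm → −87.6 dBm

−87.6 dBm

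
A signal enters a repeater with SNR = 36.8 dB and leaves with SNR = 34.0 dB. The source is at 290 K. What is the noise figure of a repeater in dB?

2.8 dB

NF (dB) = SNR_in(dB) − SNR_out(dB) when the source is at T₀
NF = 36.8 − 34.0 = 2.8 dB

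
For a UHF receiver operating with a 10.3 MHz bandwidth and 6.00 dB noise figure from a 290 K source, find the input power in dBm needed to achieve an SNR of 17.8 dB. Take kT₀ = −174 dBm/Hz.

Sensitivity = −174 + 10 log₁₀(B) + NF + SNR_min
= −174 + 70.13 + 6.00 + 17.8
= −80.07 dBm → −80.1 dBm

−80.1 dBm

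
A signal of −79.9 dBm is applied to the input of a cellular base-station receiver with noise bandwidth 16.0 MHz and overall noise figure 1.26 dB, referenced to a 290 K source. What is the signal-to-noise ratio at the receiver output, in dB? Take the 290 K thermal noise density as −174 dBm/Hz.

Noise floor: N = −174 + 10 log₁₀(B) + NF
10 log₁₀(1.60×10⁷) = 72.04 dB
N = −174 + 72.04 + 1.26 = −100.70 dBm
SNR = P_sig − N = −79.9 − (−100.70) = 20.80 dB → 20.8 dB

20.8 dB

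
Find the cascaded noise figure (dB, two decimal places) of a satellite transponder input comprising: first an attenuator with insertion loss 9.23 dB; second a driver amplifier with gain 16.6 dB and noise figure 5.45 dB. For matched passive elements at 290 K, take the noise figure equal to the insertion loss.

Convert to linear (a loss of L dB is a gain of −L dB): F_i = 10^(NF_i/10), G_i = 10^(G_i,dB/10)
  Stage 1: F_1 = 10^(9.23/10) = 8.375, G_1 = 10^(−9.23/10) = 0.1194
  Stage 2: F_2 = 10^(5.45/10) = 3.508, G_2 = 10^(16.6/10) = 45.71
Friis cascade:
  F = 8.375 + (3.508 − 1)/0.1194 = 29.38
NF = 10 log₁₀(29.38) = 14.68 dB

14.68 dB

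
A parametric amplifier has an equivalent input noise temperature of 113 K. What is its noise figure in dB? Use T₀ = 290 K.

F = 1 + T_e/T₀ = 1 + 113/290 = 1.38966
NF = 10 log₁₀(1.38966) = 1.43 dB

1.43 dB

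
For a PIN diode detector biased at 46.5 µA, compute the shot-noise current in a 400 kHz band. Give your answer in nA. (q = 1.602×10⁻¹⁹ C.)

I_n = √(2qI·B)
2qI·B = 2 × 1.602×10⁻¹⁹ × 4.65×10⁻⁵ × 4.00×10⁵ = 5.96×10⁻¹⁸ A²
I_n = √(5.96×10⁻¹⁸) = 2.44×10⁻⁹ A = 2.44 nA

2.44 nA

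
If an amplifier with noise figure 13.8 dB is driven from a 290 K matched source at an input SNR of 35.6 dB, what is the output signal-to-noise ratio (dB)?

By definition F = SNR_in/SNR_out, so in dB: SNR_out = SNR_in − NF
SNR_out = 35.6 − 13.8 = 21.8 dB

21.8 dB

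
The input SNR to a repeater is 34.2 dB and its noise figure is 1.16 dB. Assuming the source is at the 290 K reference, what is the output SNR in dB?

33.04 dB

By definition F = SNR_in/SNR_out, so in dB: SNR_out = SNR_in − NF
SNR_out = 34.2 − 1.16 = 33.04 dB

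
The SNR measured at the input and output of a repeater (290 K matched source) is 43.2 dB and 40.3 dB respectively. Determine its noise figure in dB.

2.9 dB

NF (dB) = SNR_in(dB) − SNR_out(dB) when the source is at T₀
NF = 43.2 − 40.3 = 2.9 dB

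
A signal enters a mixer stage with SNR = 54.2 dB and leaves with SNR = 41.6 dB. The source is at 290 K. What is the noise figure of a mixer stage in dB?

12.6 dB

NF (dB) = SNR_in(dB) − SNR_out(dB) when the source is at T₀
NF = 54.2 − 41.6 = 12.6 dB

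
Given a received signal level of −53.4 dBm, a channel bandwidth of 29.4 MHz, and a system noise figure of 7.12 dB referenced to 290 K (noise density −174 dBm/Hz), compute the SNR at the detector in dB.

38.8 dB

Noise floor: N = −174 + 10 log₁₀(B) + NF
10 log₁₀(2.94×10⁷) = 74.68 dB
N = −174 + 74.68 + 7.12 = −92.20 dBm
SNR = P_sig − N = −53.4 − (−92.20) = 38.80 dB → 38.8 dB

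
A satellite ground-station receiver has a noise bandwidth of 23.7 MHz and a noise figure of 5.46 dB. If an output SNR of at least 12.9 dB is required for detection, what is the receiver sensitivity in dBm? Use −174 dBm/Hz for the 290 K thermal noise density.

−81.9 dBm

Sensitivity = −174 + 10 log₁₀(B) + NF + SNR_min
= −174 + 73.75 + 5.46 + 12.9
= −81.89 dBm → −81.9 dBm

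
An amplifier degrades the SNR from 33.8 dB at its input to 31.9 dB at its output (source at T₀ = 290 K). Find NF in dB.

NF (dB) = SNR_in(dB) − SNR_out(dB) when the source is at T₀
NF = 33.8 − 31.9 = 1.9 dB

1.9 dB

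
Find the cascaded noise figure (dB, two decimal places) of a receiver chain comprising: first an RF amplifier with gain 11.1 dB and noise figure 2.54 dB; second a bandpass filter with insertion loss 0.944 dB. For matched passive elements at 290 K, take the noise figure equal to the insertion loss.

2.59 dB

Convert to linear (a loss of L dB is a gain of −L dB): F_i = 10^(NF_i/10), G_i = 10^(G_i,dB/10)
  Stage 1: F_1 = 10^(2.54/10) = 1.795, G_1 = 10^(11.1/10) = 12.88
  Stage 2: F_2 = 10^(0.944/10) = 1.243, G_2 = 10^(−0.944/10) = 0.8046
Friis cascade:
  F = 1.795 + (1.243 − 1)/12.88 = 1.814
NF = 10 log₁₀(1.814) = 2.59 dB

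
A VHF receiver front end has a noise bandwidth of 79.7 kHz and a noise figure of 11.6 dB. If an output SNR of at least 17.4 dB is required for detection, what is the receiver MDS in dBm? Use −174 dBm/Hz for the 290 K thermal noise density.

−96.0 dBm

Sensitivity = −174 + 10 log₁₀(B) + NF + SNR_min
= −174 + 49.01 + 11.6 + 17.4
= −95.99 dBm → −96.0 dBm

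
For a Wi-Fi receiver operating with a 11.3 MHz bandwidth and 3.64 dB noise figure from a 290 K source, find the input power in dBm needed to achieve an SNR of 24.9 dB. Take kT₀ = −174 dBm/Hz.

−74.9 dBm

Sensitivity = −174 + 10 log₁₀(B) + NF + SNR_min
= −174 + 70.53 + 3.64 + 24.9
= −74.93 dBm → −74.9 dBm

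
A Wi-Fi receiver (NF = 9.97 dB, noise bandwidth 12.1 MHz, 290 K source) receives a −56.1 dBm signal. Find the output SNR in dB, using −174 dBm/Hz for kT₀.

Noise floor: N = −174 + 10 log₁₀(B) + NF
10 log₁₀(1.21×10⁷) = 70.83 dB
N = −174 + 70.83 + 9.97 = −93.20 dBm
SNR = P_sig − N = −56.1 − (−93.20) = 37.10 dB → 37.1 dB

37.1 dB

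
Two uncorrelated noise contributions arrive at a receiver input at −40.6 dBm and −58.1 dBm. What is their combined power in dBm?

Convert to linear, add, convert back:
P₁ = 8.71×10⁻⁸ W, P₂ = 1.55×10⁻⁹ W
P_tot = 8.86×10⁻⁸ W → 10 log₁₀(P_tot / 10⁻³) = −40.5 dBm

−40.5 dBm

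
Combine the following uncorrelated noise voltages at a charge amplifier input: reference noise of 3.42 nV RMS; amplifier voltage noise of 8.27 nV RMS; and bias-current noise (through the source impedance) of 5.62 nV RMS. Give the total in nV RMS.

Uncorrelated sources add in power (mean-square): V_tot = √(ΣV_i²)
V_tot = √[(3.42×10⁻⁹)² + (8.27×10⁻⁹)² + (5.62×10⁻⁹)²] = 1.06×10⁻⁸ V = 10.6 nV

10.6 nV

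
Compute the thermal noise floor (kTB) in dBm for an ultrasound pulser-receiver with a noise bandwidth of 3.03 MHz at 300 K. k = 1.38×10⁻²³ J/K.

P_n = kTB = 1.38×10⁻²³ × 300 × 3.03×10⁶ = 1.25×10⁻¹⁴ W
In dBm: 10 log₁₀(1.25×10⁻¹⁴ / 10⁻³) = −109.0 dBm

−109.0 dBm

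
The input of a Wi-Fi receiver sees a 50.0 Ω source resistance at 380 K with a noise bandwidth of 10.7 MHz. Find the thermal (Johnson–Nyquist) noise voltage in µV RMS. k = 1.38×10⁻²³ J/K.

3.35 µV

V_n = √(4kTRB)
4kTRB = 4 × 1.38×10⁻²³ × 380 × 5.00×10¹ × 1.07×10⁷ = 1.12×10⁻¹¹ V²
V_n = √(1.12×10⁻¹¹) = 3.35×10⁻⁶ V = 3.35 µV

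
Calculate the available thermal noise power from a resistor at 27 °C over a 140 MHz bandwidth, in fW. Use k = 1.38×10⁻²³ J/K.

580 fW

T = 27 °C + 273.15 = 300.15 K
P_n = kTB = 1.38×10⁻²³ × 300.15 × 1.40×10⁸ = 5.80×10⁻¹³ W = 580 fW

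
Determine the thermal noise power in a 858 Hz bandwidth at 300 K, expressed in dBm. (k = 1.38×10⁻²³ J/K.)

−144.5 dBm

P_n = kTB = 1.38×10⁻²³ × 300 × 8.58×10² = 3.55×10⁻¹⁸ W
In dBm: 10 log₁₀(3.55×10⁻¹⁸ / 10⁻³) = −144.5 dBm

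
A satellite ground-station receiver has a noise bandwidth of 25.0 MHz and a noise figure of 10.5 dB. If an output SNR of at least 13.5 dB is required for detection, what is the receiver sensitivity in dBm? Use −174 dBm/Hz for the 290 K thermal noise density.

−76.0 dBm

Sensitivity = −174 + 10 log₁₀(B) + NF + SNR_min
= −174 + 73.98 + 10.5 + 13.5
= −76.02 dBm → −76.0 dBm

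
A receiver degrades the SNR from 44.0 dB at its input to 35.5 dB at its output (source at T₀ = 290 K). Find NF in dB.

NF (dB) = SNR_in(dB) − SNR_out(dB) when the source is at T₀
NF = 44.0 − 35.5 = 8.5 dB

8.5 dB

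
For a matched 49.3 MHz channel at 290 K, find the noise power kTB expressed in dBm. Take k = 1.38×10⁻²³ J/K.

P_n = kTB = 1.38×10⁻²³ × 290 × 4.93×10⁷ = 1.97×10⁻¹³ W
In dBm: 10 log₁₀(1.97×10⁻¹³ / 10⁻³) = −97.0 dBm

−97.0 dBm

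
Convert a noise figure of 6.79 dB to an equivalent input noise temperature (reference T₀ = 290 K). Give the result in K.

1095 K

F = 10^(6.79/10) = 4.77529
T_e = (F − 1)·T₀ = (4.77529 − 1) × 290 = 1095 K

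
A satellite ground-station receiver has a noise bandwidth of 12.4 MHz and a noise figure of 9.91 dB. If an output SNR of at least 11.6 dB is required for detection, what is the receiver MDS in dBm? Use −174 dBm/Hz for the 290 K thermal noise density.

−81.6 dBm

Sensitivity = −174 + 10 log₁₀(B) + NF + SNR_min
= −174 + 70.93 + 9.91 + 11.6
= −81.56 dBm → −81.6 dBm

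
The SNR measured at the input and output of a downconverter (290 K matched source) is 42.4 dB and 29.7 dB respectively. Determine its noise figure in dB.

NF (dB) = SNR_in(dB) − SNR_out(dB) when the source is at T₀
NF = 42.4 − 29.7 = 12.7 dB

12.7 dB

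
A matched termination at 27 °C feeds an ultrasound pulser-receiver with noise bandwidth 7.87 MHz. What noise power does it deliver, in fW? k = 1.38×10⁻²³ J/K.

32.6 fW

T = 27 °C + 273.15 = 300.15 K
P_n = kTB = 1.38×10⁻²³ × 300.15 × 7.87×10⁶ = 3.26×10⁻¹⁴ W = 32.6 fW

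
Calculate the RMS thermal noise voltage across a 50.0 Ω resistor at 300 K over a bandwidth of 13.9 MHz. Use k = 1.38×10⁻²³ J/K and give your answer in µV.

3.39 µV

V_n = √(4kTRB)
4kTRB = 4 × 1.38×10⁻²³ × 300 × 5.00×10¹ × 1.39×10⁷ = 1.15×10⁻¹¹ V²
V_n = √(1.15×10⁻¹¹) = 3.39×10⁻⁶ V = 3.39 µV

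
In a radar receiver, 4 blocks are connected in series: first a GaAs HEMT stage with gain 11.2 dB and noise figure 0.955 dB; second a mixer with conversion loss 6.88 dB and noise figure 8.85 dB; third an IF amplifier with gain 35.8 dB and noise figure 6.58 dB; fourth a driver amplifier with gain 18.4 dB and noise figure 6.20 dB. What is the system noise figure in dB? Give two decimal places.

Convert to linear (a loss of L dB is a gain of −L dB): F_i = 10^(NF_i/10), G_i = 10^(G_i,dB/10)
  Stage 1: F_1 = 10^(0.955/10) = 1.246, G_1 = 10^(11.2/10) = 13.18
  Stage 2: F_2 = 10^(8.85/10) = 7.674, G_2 = 10^(−6.88/10) = 0.2051
  Stage 3: F_3 = 10^(6.58/10) = 4.550, G_3 = 10^(35.8/10) = 3802
  Stage 4: F_4 = 10^(6.20/10) = 4.169, G_4 = 10^(18.4/10) = 69.18
Friis cascade:
  F = 1.246 + (7.674 − 1)/13.18 + (4.550 − 1)/2.704 + (4.169 − 1)/1.028×10⁴ = 3.065
NF = 10 log₁₀(3.065) = 4.86 dB

4.86 dB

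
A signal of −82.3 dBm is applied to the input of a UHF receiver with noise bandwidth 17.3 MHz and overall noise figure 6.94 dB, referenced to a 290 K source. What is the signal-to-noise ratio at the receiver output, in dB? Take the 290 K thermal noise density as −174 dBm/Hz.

12.4 dB

Noise floor: N = −174 + 10 log₁₀(B) + NF
10 log₁₀(1.73×10⁷) = 72.38 dB
N = −174 + 72.38 + 6.94 = −94.68 dBm
SNR = P_sig − N = −82.3 − (−94.68) = 12.38 dB → 12.4 dB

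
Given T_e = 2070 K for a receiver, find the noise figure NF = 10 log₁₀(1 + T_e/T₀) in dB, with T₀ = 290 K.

F = 1 + T_e/T₀ = 1 + 2070/290 = 8.13793
NF = 10 log₁₀(8.13793) = 9.11 dB

9.11 dB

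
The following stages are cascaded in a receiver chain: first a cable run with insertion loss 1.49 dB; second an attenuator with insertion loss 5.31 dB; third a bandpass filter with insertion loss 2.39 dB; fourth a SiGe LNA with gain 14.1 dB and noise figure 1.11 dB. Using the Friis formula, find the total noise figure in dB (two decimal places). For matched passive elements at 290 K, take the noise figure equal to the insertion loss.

Convert to linear (a loss of L dB is a gain of −L dB): F_i = 10^(NF_i/10), G_i = 10^(G_i,dB/10)
  Stage 1: F_1 = 10^(1.49/10) = 1.409, G_1 = 10^(−1.49/10) = 0.7096
  Stage 2: F_2 = 10^(5.31/10) = 3.396, G_2 = 10^(−5.31/10) = 0.2944
  Stage 3: F_3 = 10^(2.39/10) = 1.734, G_3 = 10^(−2.39/10) = 0.5768
  Stage 4: F_4 = 10^(1.11/10) = 1.291, G_4 = 10^(14.1/10) = 25.70
Friis cascade:
  F = 1.409 + (3.396 − 1)/0.7096 + (1.734 − 1)/0.2089 + (1.291 − 1)/0.1205 = 10.72
NF = 10 log₁₀(10.72) = 10.30 dB

10.30 dB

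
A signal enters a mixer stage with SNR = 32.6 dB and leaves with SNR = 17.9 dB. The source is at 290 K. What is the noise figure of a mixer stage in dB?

NF (dB) = SNR_in(dB) − SNR_out(dB) when the source is at T₀
NF = 32.6 − 17.9 = 14.7 dB

14.7 dB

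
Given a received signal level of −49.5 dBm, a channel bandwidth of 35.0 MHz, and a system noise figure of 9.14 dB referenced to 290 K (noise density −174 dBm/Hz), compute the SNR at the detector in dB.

39.9 dB

Noise floor: N = −174 + 10 log₁₀(B) + NF
10 log₁₀(3.50×10⁷) = 75.44 dB
N = −174 + 75.44 + 9.14 = −89.42 dBm
SNR = P_sig − N = −49.5 − (−89.42) = 39.92 dB → 39.9 dB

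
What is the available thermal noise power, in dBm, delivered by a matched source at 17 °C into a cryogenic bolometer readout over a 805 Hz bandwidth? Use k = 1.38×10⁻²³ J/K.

T = 17 °C + 273.15 = 290.15 K
P_n = kTB = 1.38×10⁻²³ × 290.15 × 8.05×10² = 3.22×10⁻¹⁸ W
In dBm: 10 log₁₀(3.22×10⁻¹⁸ / 10⁻³) = −144.9 dBm

−144.9 dBm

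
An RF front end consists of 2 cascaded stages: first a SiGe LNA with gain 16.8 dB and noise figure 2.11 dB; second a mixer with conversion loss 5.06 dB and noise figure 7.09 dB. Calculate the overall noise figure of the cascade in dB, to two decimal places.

Convert to linear (a loss of L dB is a gain of −L dB): F_i = 10^(NF_i/10), G_i = 10^(G_i,dB/10)
  Stage 1: F_1 = 10^(2.11/10) = 1.626, G_1 = 10^(16.8/10) = 47.86
  Stage 2: F_2 = 10^(7.09/10) = 5.117, G_2 = 10^(−5.06/10) = 0.3119
Friis cascade:
  F = 1.626 + (5.117 − 1)/47.86 = 1.712
NF = 10 log₁₀(1.712) = 2.33 dB

2.33 dB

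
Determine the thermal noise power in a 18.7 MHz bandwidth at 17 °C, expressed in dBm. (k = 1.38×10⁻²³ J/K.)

T = 17 °C + 273.15 = 290.15 K
P_n = kTB = 1.38×10⁻²³ × 290.15 × 1.87×10⁷ = 7.49×10⁻¹⁴ W
In dBm: 10 log₁₀(7.49×10⁻¹⁴ / 10⁻³) = −101.3 dBm

−101.3 dBm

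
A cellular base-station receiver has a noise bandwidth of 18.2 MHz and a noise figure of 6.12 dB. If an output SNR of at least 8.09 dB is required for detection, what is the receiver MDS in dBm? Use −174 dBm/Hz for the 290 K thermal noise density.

−87.2 dBm

Sensitivity = −174 + 10 log₁₀(B) + NF + SNR_min
= −174 + 72.6 + 6.12 + 8.09
= −87.19 dBm → −87.2 dBm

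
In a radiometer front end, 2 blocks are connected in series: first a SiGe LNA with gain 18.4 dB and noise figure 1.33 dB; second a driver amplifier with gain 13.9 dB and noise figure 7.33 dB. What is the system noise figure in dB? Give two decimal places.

Convert to linear (a loss of L dB is a gain of −L dB): F_i = 10^(NF_i/10), G_i = 10^(G_i,dB/10)
  Stage 1: F_1 = 10^(1.33/10) = 1.358, G_1 = 10^(18.4/10) = 69.18
  Stage 2: F_2 = 10^(7.33/10) = 5.408, G_2 = 10^(13.9/10) = 24.55
Friis cascade:
  F = 1.358 + (5.408 − 1)/69.18 = 1.422
NF = 10 log₁₀(1.422) = 1.53 dB

1.53 dB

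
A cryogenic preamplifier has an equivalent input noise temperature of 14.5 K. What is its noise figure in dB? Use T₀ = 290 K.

0.212 dB

F = 1 + T_e/T₀ = 1 + 14.5/290 = 1.05
NF = 10 log₁₀(1.05) = 0.212 dB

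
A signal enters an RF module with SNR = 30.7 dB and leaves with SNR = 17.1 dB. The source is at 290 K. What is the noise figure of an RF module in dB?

13.6 dB

NF (dB) = SNR_in(dB) − SNR_out(dB) when the source is at T₀
NF = 30.7 − 17.1 = 13.6 dB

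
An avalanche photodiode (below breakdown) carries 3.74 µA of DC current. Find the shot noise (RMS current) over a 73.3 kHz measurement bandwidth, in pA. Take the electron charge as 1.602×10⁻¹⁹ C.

I_n = √(2qI·B)
2qI·B = 2 × 1.602×10⁻¹⁹ × 3.74×10⁻⁶ × 7.33×10⁴ = 8.78×10⁻²⁰ A²
I_n = √(8.78×10⁻²⁰) = 2.96×10⁻¹⁰ A = 296 pA

296 pA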